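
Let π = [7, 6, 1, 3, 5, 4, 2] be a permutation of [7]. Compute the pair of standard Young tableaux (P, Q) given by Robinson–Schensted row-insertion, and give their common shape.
P = [1, 2, 4] / [3] / [5] / [6] / [7];  Q = [1, 4, 5] / [2] / [3] / [6] / [7];  common shape = (3, 1, 1, 1, 1)

Row-insert the values π_1, π_2, … into P one at a time, bumping the leftmost entry strictly greater than the inserted value down to the next row. The recording tableau Q records, in position (i, j), the step at which that cell was added to P.
  Insert 7 (step 1): P = [7];  Q = [1]
  Insert 6 (step 2): P = [6] / [7];  Q = [1] / [2]
  Insert 1 (step 3): P = [1] / [6] / [7];  Q = [1] / [2] / [3]
  Insert 3 (step 4): P = [1, 3] / [6] / [7];  Q = [1, 4] / [2] / [3]
  Insert 5 (step 5): P = [1, 3, 5] / [6] / [7];  Q = [1, 4, 5] / [2] / [3]
  Insert 4 (step 6): P = [1, 3, 4] / [5] / [6] / [7];  Q = [1, 4, 5] / [2] / [3] / [6]
  Insert 2 (step 7): P = [1, 2, 4] / [3] / [5] / [6] / [7];  Q = [1, 4, 5] / [2] / [3] / [6] / [7]
Final shape: (3, 1, 1, 1, 1).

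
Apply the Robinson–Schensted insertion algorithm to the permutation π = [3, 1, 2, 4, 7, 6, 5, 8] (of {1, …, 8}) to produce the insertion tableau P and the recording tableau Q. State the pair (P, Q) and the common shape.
P = [1, 2, 4, 5, 8] / [3, 6] / [7];  Q = [1, 3, 4, 5, 8] / [2, 6] / [7];  common shape = (5, 2, 1)

Row-insert the values π_1, π_2, … into P one at a time, bumping the leftmost entry strictly greater than the inserted value down to the next row. The recording tableau Q records, in position (i, j), the step at which that cell was added to P.
  Insert 3 (step 1): P = [3];  Q = [1]
  Insert 1 (step 2): P = [1] / [3];  Q = [1] / [2]
  Insert 2 (step 3): P = [1, 2] / [3];  Q = [1, 3] / [2]
  Insert 4 (step 4): P = [1, 2, 4] / [3];  Q = [1, 3, 4] / [2]
  Insert 7 (step 5): P = [1, 2, 4, 7] / [3];  Q = [1, 3, 4, 5] / [2]
  Insert 6 (step 6): P = [1, 2, 4, 6] / [3, 7];  Q = [1, 3, 4, 5] / [2, 6]
  Insert 5 (step 7): P = [1, 2, 4, 5] / [3, 6] / [7];  Q = [1, 3, 4, 5] / [2, 6] / [7]
  Insert 8 (step 8): P = [1, 2, 4, 5, 8] / [3, 6] / [7];  Q = [1, 3, 4, 5, 8] / [2, 6] / [7]
Final shape: (5, 2, 1).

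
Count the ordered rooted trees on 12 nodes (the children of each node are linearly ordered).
C_11 = 58786

These ordered rooted trees are counted by the Catalan number C_n = (1/(n + 1)) · C(2n, n). For n = 11: C_11 = (1/12) · C(22, 11) = 705432/12 = 58786.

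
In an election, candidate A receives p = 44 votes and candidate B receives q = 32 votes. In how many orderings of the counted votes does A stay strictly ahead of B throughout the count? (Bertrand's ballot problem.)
Strict-lead orderings = 425619851348799604350

Total orderings of the 76 votes with 44 for A: C(76, 44) = 2695592391875730827550. By the Bertrand ballot formula (Cycle Lemma / reflection principle), the number of orderings in which A is strictly ahead of B throughout is (p − q)/(p + q) · C(p + q, p) = (44 − 32)/(44 + 32) · 2695592391875730827550 = 425619851348799604350.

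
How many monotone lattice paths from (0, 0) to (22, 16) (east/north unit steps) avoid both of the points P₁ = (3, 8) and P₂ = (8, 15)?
Number of paths = 21868267545

Inclusion–exclusion. Total paths: C(38, 22) = 22239974430. Through P₁: C(11, 3)·C(27, 19) = 366312375. Through P₂: C(23, 8)·C(15, 14) = 7354710. Since P₁ is strictly southwest of P₂, a monotone path through both must visit P₁ then P₂; paths through both = C(11, 3)·C(12, 5)·C(15, 14) = 1960200. Avoid both = 22239974430 − 366312375 − 7354710 + 1960200 = 21868267545.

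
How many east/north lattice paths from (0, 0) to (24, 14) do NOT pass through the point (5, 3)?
Number of paths = 6610425300

Total paths from (0, 0) to (24, 14): C(38, 24) = 9669554100. Paths through (5, 3): (paths (0, 0) → (5, 3)) × (paths (5, 3) → (24, 14)) = C(8, 5) · C(30, 19) = 56 · 54627300 = 3059128800. Avoidance count = 9669554100 − 3059128800 = 6610425300.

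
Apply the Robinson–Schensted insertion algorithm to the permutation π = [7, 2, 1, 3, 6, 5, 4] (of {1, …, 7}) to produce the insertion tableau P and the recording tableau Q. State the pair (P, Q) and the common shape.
P = [1, 3, 4] / [2, 5] / [6] / [7];  Q = [1, 4, 5] / [2, 6] / [3] / [7];  common shape = (3, 2, 1, 1)

Row-insert the values π_1, π_2, … into P one at a time, bumping the leftmost entry strictly greater than the inserted value down to the next row. The recording tableau Q records, in position (i, j), the step at which that cell was added to P.
  Insert 7 (step 1): P = [7];  Q = [1]
  Insert 2 (step 2): P = [2] / [7];  Q = [1] / [2]
  Insert 1 (step 3): P = [1] / [2] / [7];  Q = [1] / [2] / [3]
  Insert 3 (step 4): P = [1, 3] / [2] / [7];  Q = [1, 4] / [2] / [3]
  Insert 6 (step 5): P = [1, 3, 6] / [2] / [7];  Q = [1, 4, 5] / [2] / [3]
  Insert 5 (step 6): P = [1, 3, 5] / [2, 6] / [7];  Q = [1, 4, 5] / [2, 6] / [3]
  Insert 4 (step 7): P = [1, 3, 4] / [2, 5] / [6] / [7];  Q = [1, 4, 5] / [2, 6] / [3] / [7]
Final shape: (3, 2, 1, 1).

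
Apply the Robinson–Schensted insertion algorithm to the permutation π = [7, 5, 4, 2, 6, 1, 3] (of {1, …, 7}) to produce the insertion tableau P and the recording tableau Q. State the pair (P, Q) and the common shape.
P = [1, 3] / [2, 6] / [4] / [5] / [7];  Q = [1, 5] / [2, 7] / [3] / [4] / [6];  common shape = (2, 2, 1, 1, 1)

Row-insert the values π_1, π_2, … into P one at a time, bumping the leftmost entry strictly greater than the inserted value down to the next row. The recording tableau Q records, in position (i, j), the step at which that cell was added to P.
  Insert 7 (step 1): P = [7];  Q = [1]
  Insert 5 (step 2): P = [5] / [7];  Q = [1] / [2]
  Insert 4 (step 3): P = [4] / [5] / [7];  Q = [1] / [2] / [3]
  Insert 2 (step 4): P = [2] / [4] / [5] / [7];  Q = [1] / [2] / [3] / [4]
  Insert 6 (step 5): P = [2, 6] / [4] / [5] / [7];  Q = [1, 5] / [2] / [3] / [4]
  Insert 1 (step 6): P = [1, 6] / [2] / [4] / [5] / [7];  Q = [1, 5] / [2] / [3] / [4] / [6]
  Insert 3 (step 7): P = [1, 3] / [2, 6] / [4] / [5] / [7];  Q = [1, 5] / [2, 7] / [3] / [4] / [6]
Final shape: (2, 2, 1, 1, 1).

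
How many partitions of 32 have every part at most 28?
p(32, parts ≤ 28) = 8342

Use the recurrence p(n, m) = p(n, m−1) + p(n−m, m): either the largest part is < m (count p(n, m−1)) or the largest part is exactly m (remove one copy of m, count p(n−m, m)). With p(0, ·) = 1 this gives p(32, parts ≤ 28) = 8342. (By conjugating Young diagrams, this also counts partitions of 32 into at most 28 parts.)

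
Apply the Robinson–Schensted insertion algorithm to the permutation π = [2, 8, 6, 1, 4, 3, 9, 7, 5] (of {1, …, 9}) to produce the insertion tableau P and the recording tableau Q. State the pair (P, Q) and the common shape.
P = [1, 3, 5] / [2, 4, 7] / [6, 9] / [8];  Q = [1, 2, 7] / [3, 5, 8] / [4, 9] / [6];  common shape = (3, 3, 2, 1)

Row-insert the values π_1, π_2, … into P one at a time, bumping the leftmost entry strictly greater than the inserted value down to the next row. The recording tableau Q records, in position (i, j), the step at which that cell was added to P.
  Insert 2 (step 1): P = [2];  Q = [1]
  Insert 8 (step 2): P = [2, 8];  Q = [1, 2]
  Insert 6 (step 3): P = [2, 6] / [8];  Q = [1, 2] / [3]
  Insert 1 (step 4): P = [1, 6] / [2] / [8];  Q = [1, 2] / [3] / [4]
  Insert 4 (step 5): P = [1, 4] / [2, 6] / [8];  Q = [1, 2] / [3, 5] / [4]
  Insert 3 (step 6): P = [1, 3] / [2, 4] / [6] / [8];  Q = [1, 2] / [3, 5] / [4] / [6]
  Insert 9 (step 7): P = [1, 3, 9] / [2, 4] / [6] / [8];  Q = [1, 2, 7] / [3, 5] / [4] / [6]
  Insert 7 (step 8): P = [1, 3, 7] / [2, 4, 9] / [6] / [8];  Q = [1, 2, 7] / [3, 5, 8] / [4] / [6]
  Insert 5 (step 9): P = [1, 3, 5] / [2, 4, 7] / [6, 9] / [8];  Q = [1, 2, 7] / [3, 5, 8] / [4, 9] / [6]
Final shape: (3, 3, 2, 1).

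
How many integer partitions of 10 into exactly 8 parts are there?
p(10, 8 parts) = 2

Partitions of n into exactly k parts ↔ partitions of n − k into at most k parts (subtract 1 from each part). For n = 10, k = 8, the partitions are: 3+1+1+1+1+1+1+1, 2+2+1+1+1+1+1+1. Count = 2.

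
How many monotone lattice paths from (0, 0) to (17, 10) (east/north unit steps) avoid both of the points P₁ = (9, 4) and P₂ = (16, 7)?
Number of paths = 5651712

Inclusion–exclusion. Total paths: C(27, 17) = 8436285. Through P₁: C(13, 9)·C(14, 8) = 2147145. Through P₂: C(23, 16)·C(4, 1) = 980628. Since P₁ is strictly southwest of P₂, a monotone path through both must visit P₁ then P₂; paths through both = C(13, 9)·C(10, 7)·C(4, 1) = 343200. Avoid both = 8436285 − 2147145 − 980628 + 343200 = 5651712.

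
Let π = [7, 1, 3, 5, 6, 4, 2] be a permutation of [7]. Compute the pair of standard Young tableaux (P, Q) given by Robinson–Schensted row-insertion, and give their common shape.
P = [1, 2, 4, 6] / [3] / [5] / [7];  Q = [1, 3, 4, 5] / [2] / [6] / [7];  common shape = (4, 1, 1, 1)

Row-insert the values π_1, π_2, … into P one at a time, bumping the leftmost entry strictly greater than the inserted value down to the next row. The recording tableau Q records, in position (i, j), the step at which that cell was added to P.
  Insert 7 (step 1): P = [7];  Q = [1]
  Insert 1 (step 2): P = [1] / [7];  Q = [1] / [2]
  Insert 3 (step 3): P = [1, 3] / [7];  Q = [1, 3] / [2]
  Insert 5 (step 4): P = [1, 3, 5] / [7];  Q = [1, 3, 4] / [2]
  Insert 6 (step 5): P = [1, 3, 5, 6] / [7];  Q = [1, 3, 4, 5] / [2]
  Insert 4 (step 6): P = [1, 3, 4, 6] / [5] / [7];  Q = [1, 3, 4, 5] / [2] / [6]
  Insert 2 (step 7): P = [1, 2, 4, 6] / [3] / [5] / [7];  Q = [1, 3, 4, 5] / [2] / [6] / [7]
Final shape: (4, 1, 1, 1).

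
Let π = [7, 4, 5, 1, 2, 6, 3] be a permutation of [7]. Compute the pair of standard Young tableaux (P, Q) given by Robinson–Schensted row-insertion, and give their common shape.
P = [1, 2, 3] / [4, 5, 6] / [7];  Q = [1, 3, 6] / [2, 5, 7] / [4];  common shape = (3, 3, 1)

Row-insert the values π_1, π_2, … into P one at a time, bumping the leftmost entry strictly greater than the inserted value down to the next row. The recording tableau Q records, in position (i, j), the step at which that cell was added to P.
  Insert 7 (step 1): P = [7];  Q = [1]
  Insert 4 (step 2): P = [4] / [7];  Q = [1] / [2]
  Insert 5 (step 3): P = [4, 5] / [7];  Q = [1, 3] / [2]
  Insert 1 (step 4): P = [1, 5] / [4] / [7];  Q = [1, 3] / [2] / [4]
  Insert 2 (step 5): P = [1, 2] / [4, 5] / [7];  Q = [1, 3] / [2, 5] / [4]
  Insert 6 (step 6): P = [1, 2, 6] / [4, 5] / [7];  Q = [1, 3, 6] / [2, 5] / [4]
  Insert 3 (step 7): P = [1, 2, 3] / [4, 5, 6] / [7];  Q = [1, 3, 6] / [2, 5, 7] / [4]
Final shape: (3, 3, 1).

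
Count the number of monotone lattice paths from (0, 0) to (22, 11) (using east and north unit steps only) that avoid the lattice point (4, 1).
Number of paths = 127921170

Total paths from (0, 0) to (22, 11): C(33, 22) = 193536720. Paths through (4, 1): (paths (0, 0) → (4, 1)) × (paths (4, 1) → (22, 11)) = C(5, 4) · C(28, 18) = 5 · 13123110 = 65615550. Avoidance count = 193536720 − 65615550 = 127921170.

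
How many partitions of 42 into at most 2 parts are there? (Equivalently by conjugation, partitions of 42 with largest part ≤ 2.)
p(42, parts ≤ 2) = 22

Use the recurrence p(n, m) = p(n, m−1) + p(n−m, m): either the largest part is < m (count p(n, m−1)) or the largest part is exactly m (remove one copy of m, count p(n−m, m)). With p(0, ·) = 1 this gives p(42, parts ≤ 2) = 22. (By conjugating Young diagrams, this also counts partitions of 42 into at most 2 parts.)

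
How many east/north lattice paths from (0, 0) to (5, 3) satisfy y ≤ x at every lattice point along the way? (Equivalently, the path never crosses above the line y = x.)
Number of paths = 28

By the reflection principle (André's argument), the number of monotone paths to (5, 3) with n ≤ m that never go above y = x is C(8, 5) − C(8, 6) = 56 − 28 = 28.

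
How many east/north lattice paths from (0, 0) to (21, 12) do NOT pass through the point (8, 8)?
Number of paths = 324186720

Total paths from (0, 0) to (21, 12): C(33, 21) = 354817320. Paths through (8, 8): (paths (0, 0) → (8, 8)) × (paths (8, 8) → (21, 12)) = C(16, 8) · C(17, 13) = 12870 · 2380 = 30630600. Avoidance count = 354817320 − 30630600 = 324186720.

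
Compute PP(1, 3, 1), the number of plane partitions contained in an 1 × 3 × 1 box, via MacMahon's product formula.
PP(1, 3, 1) = 4

Evaluate the triple product over i = 1..1, j = 1..3, k = 1..1. The factors are (2/1) · (3/2) · (4/3). The numerators and denominators telescope so the product is an integer; carrying out the multiplication exactly gives PP(1, 3, 1) = 4.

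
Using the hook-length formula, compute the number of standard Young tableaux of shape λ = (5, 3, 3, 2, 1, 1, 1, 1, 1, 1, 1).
# SYT of shape (5, 3, 3, 2, 1, 1, 1, 1, 1, 1, 1) = 16124160

Hook-length formula: f^λ = n! / Π hook(c), product over all cells c of the Young diagram. For λ = (5, 3, 3, 2, 1, 1, 1, 1, 1, 1, 1), n = 20 boxes. Hook lengths by row (left-to-right, top-to-bottom): [15, 7, 5, 2, 1]; [12, 4, 2]; [11, 3, 1]; [9, 1]; [7]; [6]; [5]; [4]; [3]; [2]; [1]. Product of hooks = 150885504000. So f^λ = 20! / 150885504000 = 2432902008176640000 / 150885504000 = 16124160.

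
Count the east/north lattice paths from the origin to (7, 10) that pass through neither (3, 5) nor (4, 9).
Number of paths = 10652

Inclusion–exclusion. Total paths: C(17, 7) = 19448. Through P₁: C(8, 3)·C(9, 4) = 7056. Through P₂: C(13, 4)·C(4, 3) = 2860. Since P₁ is strictly southwest of P₂, a monotone path through both must visit P₁ then P₂; paths through both = C(8, 3)·C(5, 1)·C(4, 3) = 1120. Avoid both = 19448 − 7056 − 2860 + 1120 = 10652.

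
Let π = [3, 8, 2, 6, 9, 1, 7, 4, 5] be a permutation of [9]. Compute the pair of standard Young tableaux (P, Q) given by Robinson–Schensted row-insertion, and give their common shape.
P = [1, 4, 5] / [2, 6, 7] / [3, 8, 9];  Q = [1, 2, 5] / [3, 4, 7] / [6, 8, 9];  common shape = (3, 3, 3)

Row-insert the values π_1, π_2, … into P one at a time, bumping the leftmost entry strictly greater than the inserted value down to the next row. The recording tableau Q records, in position (i, j), the step at which that cell was added to P.
  Insert 3 (step 1): P = [3];  Q = [1]
  Insert 8 (step 2): P = [3, 8];  Q = [1, 2]
  Insert 2 (step 3): P = [2, 8] / [3];  Q = [1, 2] / [3]
  Insert 6 (step 4): P = [2, 6] / [3, 8];  Q = [1, 2] / [3, 4]
  Insert 9 (step 5): P = [2, 6, 9] / [3, 8];  Q = [1, 2, 5] / [3, 4]
  Insert 1 (step 6): P = [1, 6, 9] / [2, 8] / [3];  Q = [1, 2, 5] / [3, 4] / [6]
  Insert 7 (step 7): P = [1, 6, 7] / [2, 8, 9] / [3];  Q = [1, 2, 5] / [3, 4, 7] / [6]
  Insert 4 (step 8): P = [1, 4, 7] / [2, 6, 9] / [3, 8];  Q = [1, 2, 5] / [3, 4, 7] / [6, 8]
  Insert 5 (step 9): P = [1, 4, 5] / [2, 6, 7] / [3, 8, 9];  Q = [1, 2, 5] / [3, 4, 7] / [6, 8, 9]
Final shape: (3, 3, 3).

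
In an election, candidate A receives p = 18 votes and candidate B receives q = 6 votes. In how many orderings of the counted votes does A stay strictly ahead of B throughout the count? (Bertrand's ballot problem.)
Strict-lead orderings = 67298

Total orderings of the 24 votes with 18 for A: C(24, 18) = 134596. By the Bertrand ballot formula (Cycle Lemma / reflection principle), the number of orderings in which A is strictly ahead of B throughout is (p − q)/(p + q) · C(p + q, p) = (18 − 6)/(18 + 6) · 134596 = 67298.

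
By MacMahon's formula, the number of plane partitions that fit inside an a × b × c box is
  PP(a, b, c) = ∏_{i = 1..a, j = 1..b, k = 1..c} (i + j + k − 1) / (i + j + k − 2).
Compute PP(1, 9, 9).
PP(1, 9, 9) = 48620

Evaluate the triple product over i = 1..1, j = 1..9, k = 1..9. The factors are (2/1) · (3/2) · (4/3) · (5/4) · (6/5) · (7/6) · (8/7) · (9/8) · … (81 factors total). The numerators and denominators telescope so the product is an integer; carrying out the multiplication exactly gives PP(1, 9, 9) = 48620.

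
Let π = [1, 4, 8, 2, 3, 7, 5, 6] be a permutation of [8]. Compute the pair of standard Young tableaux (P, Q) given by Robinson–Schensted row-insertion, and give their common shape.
P = [1, 2, 3, 5, 6] / [4, 7] / [8];  Q = [1, 2, 3, 6, 8] / [4, 5] / [7];  common shape = (5, 2, 1)

Row-insert the values π_1, π_2, … into P one at a time, bumping the leftmost entry strictly greater than the inserted value down to the next row. The recording tableau Q records, in position (i, j), the step at which that cell was added to P.
  Insert 1 (step 1): P = [1];  Q = [1]
  Insert 4 (step 2): P = [1, 4];  Q = [1, 2]
  Insert 8 (step 3): P = [1, 4, 8];  Q = [1, 2, 3]
  Insert 2 (step 4): P = [1, 2, 8] / [4];  Q = [1, 2, 3] / [4]
  Insert 3 (step 5): P = [1, 2, 3] / [4, 8];  Q = [1, 2, 3] / [4, 5]
  Insert 7 (step 6): P = [1, 2, 3, 7] / [4, 8];  Q = [1, 2, 3, 6] / [4, 5]
  Insert 5 (step 7): P = [1, 2, 3, 5] / [4, 7] / [8];  Q = [1, 2, 3, 6] / [4, 5] / [7]
  Insert 6 (step 8): P = [1, 2, 3, 5, 6] / [4, 7] / [8];  Q = [1, 2, 3, 6, 8] / [4, 5] / [7]
Final shape: (5, 2, 1).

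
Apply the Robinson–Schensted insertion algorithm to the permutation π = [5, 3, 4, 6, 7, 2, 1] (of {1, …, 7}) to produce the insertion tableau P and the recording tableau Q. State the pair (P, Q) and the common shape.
P = [1, 4, 6, 7] / [2] / [3] / [5];  Q = [1, 3, 4, 5] / [2] / [6] / [7];  common shape = (4, 1, 1, 1)

Row-insert the values π_1, π_2, … into P one at a time, bumping the leftmost entry strictly greater than the inserted value down to the next row. The recording tableau Q records, in position (i, j), the step at which that cell was added to P.
  Insert 5 (step 1): P = [5];  Q = [1]
  Insert 3 (step 2): P = [3] / [5];  Q = [1] / [2]
  Insert 4 (step 3): P = [3, 4] / [5];  Q = [1, 3] / [2]
  Insert 6 (step 4): P = [3, 4, 6] / [5];  Q = [1, 3, 4] / [2]
  Insert 7 (step 5): P = [3, 4, 6, 7] / [5];  Q = [1, 3, 4, 5] / [2]
  Insert 2 (step 6): P = [2, 4, 6, 7] / [3] / [5];  Q = [1, 3, 4, 5] / [2] / [6]
  Insert 1 (step 7): P = [1, 4, 6, 7] / [2] / [3] / [5];  Q = [1, 3, 4, 5] / [2] / [6] / [7]
Final shape: (4, 1, 1, 1).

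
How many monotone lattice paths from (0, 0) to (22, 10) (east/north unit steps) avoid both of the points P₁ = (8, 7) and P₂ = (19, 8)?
Number of paths = 38707890

Inclusion–exclusion. Total paths: C(32, 22) = 64512240. Through P₁: C(15, 8)·C(17, 14) = 4375800. Through P₂: C(27, 19)·C(5, 3) = 22200750. Since P₁ is strictly southwest of P₂, a monotone path through both must visit P₁ then P₂; paths through both = C(15, 8)·C(12, 11)·C(5, 3) = 772200. Avoid both = 64512240 − 4375800 − 22200750 + 772200 = 38707890.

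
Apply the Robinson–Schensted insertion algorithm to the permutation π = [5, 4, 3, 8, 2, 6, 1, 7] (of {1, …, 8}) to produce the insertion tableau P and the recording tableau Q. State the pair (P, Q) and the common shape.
P = [1, 6, 7] / [2, 8] / [3] / [4] / [5];  Q = [1, 4, 8] / [2, 6] / [3] / [5] / [7];  common shape = (3, 2, 1, 1, 1)

Row-insert the values π_1, π_2, … into P one at a time, bumping the leftmost entry strictly greater than the inserted value down to the next row. The recording tableau Q records, in position (i, j), the step at which that cell was added to P.
  Insert 5 (step 1): P = [5];  Q = [1]
  Insert 4 (step 2): P = [4] / [5];  Q = [1] / [2]
  Insert 3 (step 3): P = [3] / [4] / [5];  Q = [1] / [2] / [3]
  Insert 8 (step 4): P = [3, 8] / [4] / [5];  Q = [1, 4] / [2] / [3]
  Insert 2 (step 5): P = [2, 8] / [3] / [4] / [5];  Q = [1, 4] / [2] / [3] / [5]
  Insert 6 (step 6): P = [2, 6] / [3, 8] / [4] / [5];  Q = [1, 4] / [2, 6] / [3] / [5]
  Insert 1 (step 7): P = [1, 6] / [2, 8] / [3] / [4] / [5];  Q = [1, 4] / [2, 6] / [3] / [5] / [7]
  Insert 7 (step 8): P = [1, 6, 7] / [2, 8] / [3] / [4] / [5];  Q = [1, 4, 8] / [2, 6] / [3] / [5] / [7]
Final shape: (3, 2, 1, 1, 1).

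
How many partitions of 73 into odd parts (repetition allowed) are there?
p_odd(73) = 40026

Enumerate partitions using only odd parts via the recurrence o(n, m) = o(n, m−2) + o(n−m, m) over odd m, starting from the largest odd part ≤ n. This gives p_odd(73) = 40026. (Euler's theorem: equals the count of distinct-part partitions.)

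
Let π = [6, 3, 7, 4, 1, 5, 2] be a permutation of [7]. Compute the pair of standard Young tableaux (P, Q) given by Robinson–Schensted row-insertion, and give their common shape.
P = [1, 2, 5] / [3, 4] / [6, 7];  Q = [1, 3, 6] / [2, 4] / [5, 7];  common shape = (3, 2, 2)

Row-insert the values π_1, π_2, … into P one at a time, bumping the leftmost entry strictly greater than the inserted value down to the next row. The recording tableau Q records, in position (i, j), the step at which that cell was added to P.
  Insert 6 (step 1): P = [6];  Q = [1]
  Insert 3 (step 2): P = [3] / [6];  Q = [1] / [2]
  Insert 7 (step 3): P = [3, 7] / [6];  Q = [1, 3] / [2]
  Insert 4 (step 4): P = [3, 4] / [6, 7];  Q = [1, 3] / [2, 4]
  Insert 1 (step 5): P = [1, 4] / [3, 7] / [6];  Q = [1, 3] / [2, 4] / [5]
  Insert 5 (step 6): P = [1, 4, 5] / [3, 7] / [6];  Q = [1, 3, 6] / [2, 4] / [5]
  Insert 2 (step 7): P = [1, 2, 5] / [3, 4] / [6, 7];  Q = [1, 3, 6] / [2, 4] / [5, 7]
Final shape: (3, 2, 2).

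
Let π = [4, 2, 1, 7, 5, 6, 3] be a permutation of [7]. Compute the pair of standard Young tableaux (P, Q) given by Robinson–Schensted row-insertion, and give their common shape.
P = [1, 3, 6] / [2, 5] / [4, 7];  Q = [1, 4, 6] / [2, 5] / [3, 7];  common shape = (3, 2, 2)

Row-insert the values π_1, π_2, … into P one at a time, bumping the leftmost entry strictly greater than the inserted value down to the next row. The recording tableau Q records, in position (i, j), the step at which that cell was added to P.
  Insert 4 (step 1): P = [4];  Q = [1]
  Insert 2 (step 2): P = [2] / [4];  Q = [1] / [2]
  Insert 1 (step 3): P = [1] / [2] / [4];  Q = [1] / [2] / [3]
  Insert 7 (step 4): P = [1, 7] / [2] / [4];  Q = [1, 4] / [2] / [3]
  Insert 5 (step 5): P = [1, 5] / [2, 7] / [4];  Q = [1, 4] / [2, 5] / [3]
  Insert 6 (step 6): P = [1, 5, 6] / [2, 7] / [4];  Q = [1, 4, 6] / [2, 5] / [3]
  Insert 3 (step 7): P = [1, 3, 6] / [2, 5] / [4, 7];  Q = [1, 4, 6] / [2, 5] / [3, 7]
Final shape: (3, 2, 2).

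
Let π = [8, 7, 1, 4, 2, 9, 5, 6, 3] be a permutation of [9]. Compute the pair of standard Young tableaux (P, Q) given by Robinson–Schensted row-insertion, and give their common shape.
P = [1, 2, 3, 6] / [4, 5] / [7, 9] / [8];  Q = [1, 4, 6, 8] / [2, 7] / [3, 9] / [5];  common shape = (4, 2, 2, 1)

Row-insert the values π_1, π_2, … into P one at a time, bumping the leftmost entry strictly greater than the inserted value down to the next row. The recording tableau Q records, in position (i, j), the step at which that cell was added to P.
  Insert 8 (step 1): P = [8];  Q = [1]
  Insert 7 (step 2): P = [7] / [8];  Q = [1] / [2]
  Insert 1 (step 3): P = [1] / [7] / [8];  Q = [1] / [2] / [3]
  Insert 4 (step 4): P = [1, 4] / [7] / [8];  Q = [1, 4] / [2] / [3]
  Insert 2 (step 5): P = [1, 2] / [4] / [7] / [8];  Q = [1, 4] / [2] / [3] / [5]
  Insert 9 (step 6): P = [1, 2, 9] / [4] / [7] / [8];  Q = [1, 4, 6] / [2] / [3] / [5]
  Insert 5 (step 7): P = [1, 2, 5] / [4, 9] / [7] / [8];  Q = [1, 4, 6] / [2, 7] / [3] / [5]
  Insert 6 (step 8): P = [1, 2, 5, 6] / [4, 9] / [7] / [8];  Q = [1, 4, 6, 8] / [2, 7] / [3] / [5]
  Insert 3 (step 9): P = [1, 2, 3, 6] / [4, 5] / [7, 9] / [8];  Q = [1, 4, 6, 8] / [2, 7] / [3, 9] / [5]
Final shape: (4, 2, 2, 1).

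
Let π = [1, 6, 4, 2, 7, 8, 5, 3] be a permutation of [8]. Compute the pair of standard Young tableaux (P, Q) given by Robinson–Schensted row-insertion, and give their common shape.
P = [1, 2, 3, 8] / [4, 5] / [6, 7];  Q = [1, 2, 5, 6] / [3, 7] / [4, 8];  common shape = (4, 2, 2)

Row-insert the values π_1, π_2, … into P one at a time, bumping the leftmost entry strictly greater than the inserted value down to the next row. The recording tableau Q records, in position (i, j), the step at which that cell was added to P.
  Insert 1 (step 1): P = [1];  Q = [1]
  Insert 6 (step 2): P = [1, 6];  Q = [1, 2]
  Insert 4 (step 3): P = [1, 4] / [6];  Q = [1, 2] / [3]
  Insert 2 (step 4): P = [1, 2] / [4] / [6];  Q = [1, 2] / [3] / [4]
  Insert 7 (step 5): P = [1, 2, 7] / [4] / [6];  Q = [1, 2, 5] / [3] / [4]
  Insert 8 (step 6): P = [1, 2, 7, 8] / [4] / [6];  Q = [1, 2, 5, 6] / [3] / [4]
  Insert 5 (step 7): P = [1, 2, 5, 8] / [4, 7] / [6];  Q = [1, 2, 5, 6] / [3, 7] / [4]
  Insert 3 (step 8): P = [1, 2, 3, 8] / [4, 5] / [6, 7];  Q = [1, 2, 5, 6] / [3, 7] / [4, 8]
Final shape: (4, 2, 2).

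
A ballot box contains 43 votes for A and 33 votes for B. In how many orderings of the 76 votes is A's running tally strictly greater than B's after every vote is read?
Strict-lead orderings = 472910945943110671500

Total orderings of the 76 votes with 43 for A: C(76, 43) = 3594123189167641103400. By the Bertrand ballot formula (Cycle Lemma / reflection principle), the number of orderings in which A is strictly ahead of B throughout is (p − q)/(p + q) · C(p + q, p) = (43 − 33)/(43 + 33) · 3594123189167641103400 = 472910945943110671500.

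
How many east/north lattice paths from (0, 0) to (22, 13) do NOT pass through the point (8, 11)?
Number of paths = 1467267960

Total paths from (0, 0) to (22, 13): C(35, 22) = 1476337800. Paths through (8, 11): (paths (0, 0) → (8, 11)) × (paths (8, 11) → (22, 13)) = C(19, 8) · C(16, 14) = 75582 · 120 = 9069840. Avoidance count = 1476337800 − 9069840 = 1467267960.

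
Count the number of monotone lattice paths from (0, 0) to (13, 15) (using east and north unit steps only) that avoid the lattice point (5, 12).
Number of paths = 36421140

Total paths from (0, 0) to (13, 15): C(28, 13) = 37442160. Paths through (5, 12): (paths (0, 0) → (5, 12)) × (paths (5, 12) → (13, 15)) = C(17, 5) · C(11, 8) = 6188 · 165 = 1021020. Avoidance count = 37442160 − 1021020 = 36421140.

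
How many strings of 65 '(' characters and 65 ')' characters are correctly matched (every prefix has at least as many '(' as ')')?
C_65 = 1440418573150919668872489894243865350

These balanced parentheses are counted by the Catalan number C_n = (1/(n + 1)) · C(2n, n). For n = 65: C_65 = (1/66) · C(130, 65) = 95067625827960698145584333020095113100/66 = 1440418573150919668872489894243865350.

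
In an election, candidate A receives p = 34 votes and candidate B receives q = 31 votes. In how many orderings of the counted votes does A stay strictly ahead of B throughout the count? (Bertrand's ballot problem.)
Strict-lead orderings = 156802065535194912

Total orderings of the 65 votes with 34 for A: C(65, 34) = 3397378086595889760. By the Bertrand ballot formula (Cycle Lemma / reflection principle), the number of orderings in which A is strictly ahead of B throughout is (p − q)/(p + q) · C(p + q, p) = (34 − 31)/(34 + 31) · 3397378086595889760 = 156802065535194912.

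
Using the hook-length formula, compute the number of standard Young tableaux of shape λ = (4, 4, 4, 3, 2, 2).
# SYT of shape (4, 4, 4, 3, 2, 2) = 8314020

Hook-length formula: f^λ = n! / Π hook(c), product over all cells c of the Young diagram. For λ = (4, 4, 4, 3, 2, 2), n = 19 boxes. Hook lengths by row (left-to-right, top-to-bottom): [9, 8, 5, 3]; [8, 7, 4, 2]; [7, 6, 3, 1]; [5, 4, 1]; [3, 2]; [2, 1]. Product of hooks = 14631321600. So f^λ = 19! / 14631321600 = 121645100408832000 / 14631321600 = 8314020.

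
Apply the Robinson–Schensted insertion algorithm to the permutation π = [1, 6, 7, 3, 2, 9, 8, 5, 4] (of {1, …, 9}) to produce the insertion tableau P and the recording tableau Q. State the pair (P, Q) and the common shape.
P = [1, 2, 4, 8] / [3, 5] / [6, 7] / [9];  Q = [1, 2, 3, 6] / [4, 7] / [5, 8] / [9];  common shape = (4, 2, 2, 1)

Row-insert the values π_1, π_2, … into P one at a time, bumping the leftmost entry strictly greater than the inserted value down to the next row. The recording tableau Q records, in position (i, j), the step at which that cell was added to P.
  Insert 1 (step 1): P = [1];  Q = [1]
  Insert 6 (step 2): P = [1, 6];  Q = [1, 2]
  Insert 7 (step 3): P = [1, 6, 7];  Q = [1, 2, 3]
  Insert 3 (step 4): P = [1, 3, 7] / [6];  Q = [1, 2, 3] / [4]
  Insert 2 (step 5): P = [1, 2, 7] / [3] / [6];  Q = [1, 2, 3] / [4] / [5]
  Insert 9 (step 6): P = [1, 2, 7, 9] / [3] / [6];  Q = [1, 2, 3, 6] / [4] / [5]
  Insert 8 (step 7): P = [1, 2, 7, 8] / [3, 9] / [6];  Q = [1, 2, 3, 6] / [4, 7] / [5]
  Insert 5 (step 8): P = [1, 2, 5, 8] / [3, 7] / [6, 9];  Q = [1, 2, 3, 6] / [4, 7] / [5, 8]
  Insert 4 (step 9): P = [1, 2, 4, 8] / [3, 5] / [6, 7] / [9];  Q = [1, 2, 3, 6] / [4, 7] / [5, 8] / [9]
Final shape: (4, 2, 2, 1).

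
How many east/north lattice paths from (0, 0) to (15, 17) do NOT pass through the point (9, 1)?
Number of paths = 564976590

Total paths from (0, 0) to (15, 17): C(32, 15) = 565722720. Paths through (9, 1): (paths (0, 0) → (9, 1)) × (paths (9, 1) → (15, 17)) = C(10, 9) · C(22, 6) = 10 · 74613 = 746130. Avoidance count = 565722720 − 746130 = 564976590.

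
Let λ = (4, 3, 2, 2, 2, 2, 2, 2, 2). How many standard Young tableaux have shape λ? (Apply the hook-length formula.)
# SYT of shape (4, 3, 2, 2, 2, 2, 2, 2, 2) = 7054320

Hook-length formula: f^λ = n! / Π hook(c), product over all cells c of the Young diagram. For λ = (4, 3, 2, 2, 2, 2, 2, 2, 2), n = 21 boxes. Hook lengths by row (left-to-right, top-to-bottom): [12, 11, 3, 1]; [10, 9, 1]; [8, 7]; [7, 6]; [6, 5]; [5, 4]; [4, 3]; [3, 2]; [2, 1]. Product of hooks = 7242504192000. So f^λ = 21! / 7242504192000 = 51090942171709440000 / 7242504192000 = 7054320.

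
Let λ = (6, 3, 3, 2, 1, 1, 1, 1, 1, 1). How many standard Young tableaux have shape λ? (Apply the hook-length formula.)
# SYT of shape (6, 3, 3, 2, 1, 1, 1, 1, 1, 1) = 37035180

Hook-length formula: f^λ = n! / Π hook(c), product over all cells c of the Young diagram. For λ = (6, 3, 3, 2, 1, 1, 1, 1, 1, 1), n = 20 boxes. Hook lengths by row (left-to-right, top-to-bottom): [15, 8, 6, 3, 2, 1]; [11, 4, 2]; [10, 3, 1]; [8, 1]; [6]; [5]; [4]; [3]; [2]; [1]. Product of hooks = 65691648000. So f^λ = 20! / 65691648000 = 2432902008176640000 / 65691648000 = 37035180.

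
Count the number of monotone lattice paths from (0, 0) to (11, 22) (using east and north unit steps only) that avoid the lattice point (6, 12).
Number of paths = 137789028

Total paths from (0, 0) to (11, 22): C(33, 11) = 193536720. Paths through (6, 12): (paths (0, 0) → (6, 12)) × (paths (6, 12) → (11, 22)) = C(18, 6) · C(15, 5) = 18564 · 3003 = 55747692. Avoidance count = 193536720 − 55747692 = 137789028.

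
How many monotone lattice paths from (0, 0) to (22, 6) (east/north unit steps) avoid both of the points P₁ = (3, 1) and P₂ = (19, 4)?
Number of paths = 156934

Inclusion–exclusion. Total paths: C(28, 22) = 376740. Through P₁: C(4, 3)·C(24, 19) = 170016. Through P₂: C(23, 19)·C(5, 3) = 88550. Since P₁ is strictly southwest of P₂, a monotone path through both must visit P₁ then P₂; paths through both = C(4, 3)·C(19, 16)·C(5, 3) = 38760. Avoid both = 376740 − 170016 − 88550 + 38760 = 156934.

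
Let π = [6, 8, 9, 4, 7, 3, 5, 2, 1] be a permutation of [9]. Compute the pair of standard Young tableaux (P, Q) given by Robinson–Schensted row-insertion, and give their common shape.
P = [1, 5, 9] / [2, 7] / [3, 8] / [4] / [6];  Q = [1, 2, 3] / [4, 5] / [6, 7] / [8] / [9];  common shape = (3, 2, 2, 1, 1)

Row-insert the values π_1, π_2, … into P one at a time, bumping the leftmost entry strictly greater than the inserted value down to the next row. The recording tableau Q records, in position (i, j), the step at which that cell was added to P.
  Insert 6 (step 1): P = [6];  Q = [1]
  Insert 8 (step 2): P = [6, 8];  Q = [1, 2]
  Insert 9 (step 3): P = [6, 8, 9];  Q = [1, 2, 3]
  Insert 4 (step 4): P = [4, 8, 9] / [6];  Q = [1, 2, 3] / [4]
  Insert 7 (step 5): P = [4, 7, 9] / [6, 8];  Q = [1, 2, 3] / [4, 5]
  Insert 3 (step 6): P = [3, 7, 9] / [4, 8] / [6];  Q = [1, 2, 3] / [4, 5] / [6]
  Insert 5 (step 7): P = [3, 5, 9] / [4, 7] / [6, 8];  Q = [1, 2, 3] / [4, 5] / [6, 7]
  Insert 2 (step 8): P = [2, 5, 9] / [3, 7] / [4, 8] / [6];  Q = [1, 2, 3] / [4, 5] / [6, 7] / [8]
  Insert 1 (step 9): P = [1, 5, 9] / [2, 7] / [3, 8] / [4] / [6];  Q = [1, 2, 3] / [4, 5] / [6, 7] / [8] / [9]
Final shape: (3, 2, 2, 1, 1).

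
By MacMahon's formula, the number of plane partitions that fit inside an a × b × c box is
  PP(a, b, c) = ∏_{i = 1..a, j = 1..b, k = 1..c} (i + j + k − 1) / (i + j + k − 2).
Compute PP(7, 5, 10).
PP(7, 5, 10) = 24648355308799872

Evaluate the triple product over i = 1..7, j = 1..5, k = 1..10. The factors are (2/1) · (3/2) · (4/3) · (5/4) · (6/5) · (7/6) · (8/7) · (9/8) · … (350 factors total). The numerators and denominators telescope so the product is an integer; carrying out the multiplication exactly gives PP(7, 5, 10) = 24648355308799872.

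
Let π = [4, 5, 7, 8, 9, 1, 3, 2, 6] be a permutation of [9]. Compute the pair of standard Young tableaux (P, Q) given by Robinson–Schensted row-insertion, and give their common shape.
P = [1, 2, 6, 8, 9] / [3, 5, 7] / [4];  Q = [1, 2, 3, 4, 5] / [6, 7, 9] / [8];  common shape = (5, 3, 1)

Row-insert the values π_1, π_2, … into P one at a time, bumping the leftmost entry strictly greater than the inserted value down to the next row. The recording tableau Q records, in position (i, j), the step at which that cell was added to P.
  Insert 4 (step 1): P = [4];  Q = [1]
  Insert 5 (step 2): P = [4, 5];  Q = [1, 2]
  Insert 7 (step 3): P = [4, 5, 7];  Q = [1, 2, 3]
  Insert 8 (step 4): P = [4, 5, 7, 8];  Q = [1, 2, 3, 4]
  Insert 9 (step 5): P = [4, 5, 7, 8, 9];  Q = [1, 2, 3, 4, 5]
  Insert 1 (step 6): P = [1, 5, 7, 8, 9] / [4];  Q = [1, 2, 3, 4, 5] / [6]
  Insert 3 (step 7): P = [1, 3, 7, 8, 9] / [4, 5];  Q = [1, 2, 3, 4, 5] / [6, 7]
  Insert 2 (step 8): P = [1, 2, 7, 8, 9] / [3, 5] / [4];  Q = [1, 2, 3, 4, 5] / [6, 7] / [8]
  Insert 6 (step 9): P = [1, 2, 6, 8, 9] / [3, 5, 7] / [4];  Q = [1, 2, 3, 4, 5] / [6, 7, 9] / [8]
Final shape: (5, 3, 1).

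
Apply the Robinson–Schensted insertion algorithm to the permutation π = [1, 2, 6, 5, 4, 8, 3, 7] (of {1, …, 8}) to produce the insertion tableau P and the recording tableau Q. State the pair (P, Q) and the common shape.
P = [1, 2, 3, 7] / [4, 8] / [5] / [6];  Q = [1, 2, 3, 6] / [4, 8] / [5] / [7];  common shape = (4, 2, 1, 1)

Row-insert the values π_1, π_2, … into P one at a time, bumping the leftmost entry strictly greater than the inserted value down to the next row. The recording tableau Q records, in position (i, j), the step at which that cell was added to P.
  Insert 1 (step 1): P = [1];  Q = [1]
  Insert 2 (step 2): P = [1, 2];  Q = [1, 2]
  Insert 6 (step 3): P = [1, 2, 6];  Q = [1, 2, 3]
  Insert 5 (step 4): P = [1, 2, 5] / [6];  Q = [1, 2, 3] / [4]
  Insert 4 (step 5): P = [1, 2, 4] / [5] / [6];  Q = [1, 2, 3] / [4] / [5]
  Insert 8 (step 6): P = [1, 2, 4, 8] / [5] / [6];  Q = [1, 2, 3, 6] / [4] / [5]
  Insert 3 (step 7): P = [1, 2, 3, 8] / [4] / [5] / [6];  Q = [1, 2, 3, 6] / [4] / [5] / [7]
  Insert 7 (step 8): P = [1, 2, 3, 7] / [4, 8] / [5] / [6];  Q = [1, 2, 3, 6] / [4, 8] / [5] / [7]
Final shape: (4, 2, 1, 1).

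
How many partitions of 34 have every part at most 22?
p(34, parts ≤ 22) = 12115

Use the recurrence p(n, m) = p(n, m−1) + p(n−m, m): either the largest part is < m (count p(n, m−1)) or the largest part is exactly m (remove one copy of m, count p(n−m, m)). With p(0, ·) = 1 this gives p(34, parts ≤ 22) = 12115. (By conjugating Young diagrams, this also counts partitions of 34 into at most 22 parts.)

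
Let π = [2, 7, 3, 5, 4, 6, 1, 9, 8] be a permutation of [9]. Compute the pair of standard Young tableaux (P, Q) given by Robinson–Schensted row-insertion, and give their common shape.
P = [1, 3, 4, 6, 8] / [2, 9] / [5] / [7];  Q = [1, 2, 4, 6, 8] / [3, 9] / [5] / [7];  common shape = (5, 2, 1, 1)

Row-insert the values π_1, π_2, … into P one at a time, bumping the leftmost entry strictly greater than the inserted value down to the next row. The recording tableau Q records, in position (i, j), the step at which that cell was added to P.
  Insert 2 (step 1): P = [2];  Q = [1]
  Insert 7 (step 2): P = [2, 7];  Q = [1, 2]
  Insert 3 (step 3): P = [2, 3] / [7];  Q = [1, 2] / [3]
  Insert 5 (step 4): P = [2, 3, 5] / [7];  Q = [1, 2, 4] / [3]
  Insert 4 (step 5): P = [2, 3, 4] / [5] / [7];  Q = [1, 2, 4] / [3] / [5]
  Insert 6 (step 6): P = [2, 3, 4, 6] / [5] / [7];  Q = [1, 2, 4, 6] / [3] / [5]
  Insert 1 (step 7): P = [1, 3, 4, 6] / [2] / [5] / [7];  Q = [1, 2, 4, 6] / [3] / [5] / [7]
  Insert 9 (step 8): P = [1, 3, 4, 6, 9] / [2] / [5] / [7];  Q = [1, 2, 4, 6, 8] / [3] / [5] / [7]
  Insert 8 (step 9): P = [1, 3, 4, 6, 8] / [2, 9] / [5] / [7];  Q = [1, 2, 4, 6, 8] / [3, 9] / [5] / [7]
Final shape: (5, 2, 1, 1).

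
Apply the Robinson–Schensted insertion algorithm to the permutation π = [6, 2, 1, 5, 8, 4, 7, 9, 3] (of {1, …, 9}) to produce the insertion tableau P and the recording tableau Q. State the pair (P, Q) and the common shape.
P = [1, 3, 7, 9] / [2, 4, 8] / [5] / [6];  Q = [1, 4, 5, 8] / [2, 6, 7] / [3] / [9];  common shape = (4, 3, 1, 1)

Row-insert the values π_1, π_2, … into P one at a time, bumping the leftmost entry strictly greater than the inserted value down to the next row. The recording tableau Q records, in position (i, j), the step at which that cell was added to P.
  Insert 6 (step 1): P = [6];  Q = [1]
  Insert 2 (step 2): P = [2] / [6];  Q = [1] / [2]
  Insert 1 (step 3): P = [1] / [2] / [6];  Q = [1] / [2] / [3]
  Insert 5 (step 4): P = [1, 5] / [2] / [6];  Q = [1, 4] / [2] / [3]
  Insert 8 (step 5): P = [1, 5, 8] / [2] / [6];  Q = [1, 4, 5] / [2] / [3]
  Insert 4 (step 6): P = [1, 4, 8] / [2, 5] / [6];  Q = [1, 4, 5] / [2, 6] / [3]
  Insert 7 (step 7): P = [1, 4, 7] / [2, 5, 8] / [6];  Q = [1, 4, 5] / [2, 6, 7] / [3]
  Insert 9 (step 8): P = [1, 4, 7, 9] / [2, 5, 8] / [6];  Q = [1, 4, 5, 8] / [2, 6, 7] / [3]
  Insert 3 (step 9): P = [1, 3, 7, 9] / [2, 4, 8] / [5] / [6];  Q = [1, 4, 5, 8] / [2, 6, 7] / [3] / [9]
Final shape: (4, 3, 1, 1).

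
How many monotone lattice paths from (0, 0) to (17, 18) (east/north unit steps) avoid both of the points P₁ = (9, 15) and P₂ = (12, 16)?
Number of paths = 3792802971

Inclusion–exclusion. Total paths: C(35, 17) = 4537567650. Through P₁: C(24, 9)·C(11, 8) = 215738160. Through P₂: C(28, 12)·C(7, 5) = 638856855. Since P₁ is strictly southwest of P₂, a monotone path through both must visit P₁ then P₂; paths through both = C(24, 9)·C(4, 3)·C(7, 5) = 109830336. Avoid both = 4537567650 − 215738160 − 638856855 + 109830336 = 3792802971.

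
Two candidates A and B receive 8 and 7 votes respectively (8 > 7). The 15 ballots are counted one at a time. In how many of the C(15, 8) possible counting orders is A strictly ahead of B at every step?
Strict-lead orderings = 429

Total orderings of the 15 votes with 8 for A: C(15, 8) = 6435. By the Bertrand ballot formula (Cycle Lemma / reflection principle), the number of orderings in which A is strictly ahead of B throughout is (p − q)/(p + q) · C(p + q, p) = (8 − 7)/(8 + 7) · 6435 = 429.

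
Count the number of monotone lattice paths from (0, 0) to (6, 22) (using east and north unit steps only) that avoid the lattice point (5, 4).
Number of paths = 374346

Total paths from (0, 0) to (6, 22): C(28, 6) = 376740. Paths through (5, 4): (paths (0, 0) → (5, 4)) × (paths (5, 4) → (6, 22)) = C(9, 5) · C(19, 1) = 126 · 19 = 2394. Avoidance count = 376740 − 2394 = 374346.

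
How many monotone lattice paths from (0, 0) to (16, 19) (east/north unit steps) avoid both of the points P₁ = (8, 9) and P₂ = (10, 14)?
Number of paths = 2325927318

Inclusion–exclusion. Total paths: C(35, 16) = 4059928950. Through P₁: C(17, 8)·C(18, 8) = 1063756980. Through P₂: C(24, 10)·C(11, 6) = 906100272. Since P₁ is strictly southwest of P₂, a monotone path through both must visit P₁ then P₂; paths through both = C(17, 8)·C(7, 2)·C(11, 6) = 235855620. Avoid both = 4059928950 − 1063756980 − 906100272 + 235855620 = 2325927318.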